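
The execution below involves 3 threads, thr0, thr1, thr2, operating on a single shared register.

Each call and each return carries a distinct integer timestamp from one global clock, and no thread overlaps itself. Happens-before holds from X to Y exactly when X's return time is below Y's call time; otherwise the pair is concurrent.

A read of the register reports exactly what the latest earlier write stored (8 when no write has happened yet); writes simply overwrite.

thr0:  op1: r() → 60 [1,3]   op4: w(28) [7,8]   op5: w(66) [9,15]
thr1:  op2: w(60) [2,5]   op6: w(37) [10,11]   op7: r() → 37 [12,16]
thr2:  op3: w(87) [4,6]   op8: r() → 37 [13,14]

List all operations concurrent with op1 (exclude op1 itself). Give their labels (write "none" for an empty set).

op2

concurrent with op1 ([1,3]): every op whose interval crosses 1..3
op2 [2,5]: concurrent
op3 [4,6]: after
op4 [7,8]: after
op5 [9,15]: after
op6 [10,11]: after
op7 [12,16]: after
op8 [13,14]: after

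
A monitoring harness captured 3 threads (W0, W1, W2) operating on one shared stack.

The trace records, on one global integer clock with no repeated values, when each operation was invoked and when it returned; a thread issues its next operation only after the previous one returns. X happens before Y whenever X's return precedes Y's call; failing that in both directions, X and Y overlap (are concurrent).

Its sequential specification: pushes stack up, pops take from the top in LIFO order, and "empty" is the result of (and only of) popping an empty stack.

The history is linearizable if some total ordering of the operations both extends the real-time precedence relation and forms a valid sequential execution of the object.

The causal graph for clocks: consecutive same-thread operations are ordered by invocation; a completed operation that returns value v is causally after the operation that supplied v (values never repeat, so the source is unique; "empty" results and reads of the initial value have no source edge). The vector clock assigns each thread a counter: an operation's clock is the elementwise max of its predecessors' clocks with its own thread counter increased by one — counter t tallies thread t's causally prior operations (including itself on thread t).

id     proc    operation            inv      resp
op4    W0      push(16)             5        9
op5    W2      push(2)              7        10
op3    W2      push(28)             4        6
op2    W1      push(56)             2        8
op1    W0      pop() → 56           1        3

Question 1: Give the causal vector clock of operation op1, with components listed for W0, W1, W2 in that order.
Answer: (1, 1, 0)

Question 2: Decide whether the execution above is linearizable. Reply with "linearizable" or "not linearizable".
a witness: op2, op1, op3, op4, op5
after step 1 (op2 push(56)): stack <56>
after step 2 (op1 pop() → 56): stack <>
after step 3 (op3 push(28)): stack <28>
after step 4 (op4 push(16)): stack <28,16>
after step 5 (op5 push(2)): stack <28,16,2>

linearizable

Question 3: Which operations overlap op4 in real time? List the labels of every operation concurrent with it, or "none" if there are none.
Answer: op2, op3, op5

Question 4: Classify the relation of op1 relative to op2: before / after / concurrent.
Answer: concurrent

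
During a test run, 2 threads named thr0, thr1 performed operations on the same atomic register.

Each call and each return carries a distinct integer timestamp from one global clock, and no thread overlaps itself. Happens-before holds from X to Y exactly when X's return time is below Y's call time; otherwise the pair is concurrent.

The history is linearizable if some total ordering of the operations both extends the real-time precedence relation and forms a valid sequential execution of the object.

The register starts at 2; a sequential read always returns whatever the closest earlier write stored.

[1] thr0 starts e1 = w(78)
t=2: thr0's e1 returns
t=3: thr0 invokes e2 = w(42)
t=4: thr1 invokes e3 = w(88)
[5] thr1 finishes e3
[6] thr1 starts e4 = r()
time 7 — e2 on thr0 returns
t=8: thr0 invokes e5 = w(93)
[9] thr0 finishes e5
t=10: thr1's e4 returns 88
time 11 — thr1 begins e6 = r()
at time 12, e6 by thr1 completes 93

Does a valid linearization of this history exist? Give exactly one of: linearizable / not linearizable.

one valid linearization: e1, e2, e3, e4, e5, e6
after step 1 (e1 w(78)): value 78
after step 2 (e2 w(42)): value 42
after step 3 (e3 w(88)): value 88
after step 4 (e4 r() → 88): value 88
after step 5 (e5 w(93)): value 93
after step 6 (e6 r() → 93): value 93

linearizable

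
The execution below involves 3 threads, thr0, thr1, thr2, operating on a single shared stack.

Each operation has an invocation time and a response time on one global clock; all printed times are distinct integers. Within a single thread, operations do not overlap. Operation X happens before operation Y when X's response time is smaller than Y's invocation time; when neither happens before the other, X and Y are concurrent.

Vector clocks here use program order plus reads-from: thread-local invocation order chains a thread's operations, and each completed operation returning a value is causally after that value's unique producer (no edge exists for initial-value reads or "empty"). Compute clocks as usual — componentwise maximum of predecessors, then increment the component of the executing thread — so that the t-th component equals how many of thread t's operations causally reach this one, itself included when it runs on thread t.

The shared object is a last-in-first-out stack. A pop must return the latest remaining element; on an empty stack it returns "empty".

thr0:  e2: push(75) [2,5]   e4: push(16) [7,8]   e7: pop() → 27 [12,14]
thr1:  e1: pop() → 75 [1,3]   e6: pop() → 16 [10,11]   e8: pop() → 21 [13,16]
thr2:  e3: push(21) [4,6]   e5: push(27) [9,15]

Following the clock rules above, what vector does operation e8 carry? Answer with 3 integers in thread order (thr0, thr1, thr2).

no predecessors for e3 (invoked 4): thr2 increments from zero → (0, 0, 1)
no predecessors for e2 (invoked 2): thr0 increments from zero → (1, 0, 0)
e5, invoked 9, takes VC(e3)=(0, 0, 1) under max, adds 1 for thr2 → (0, 0, 2)
e1, invoked 1, takes VC(e2)=(1, 0, 0) under max, adds 1 for thr1 → (1, 1, 0)
e4, invoked 7, takes VC(e2)=(1, 0, 0) under max, adds 1 for thr0 → (2, 0, 0)
e6, invoked 10, takes VC(e1)=(1, 1, 0), VC(e4)=(2, 0, 0) under max, adds 1 for thr1 → (2, 2, 0)
e7, invoked 12, takes VC(e4)=(2, 0, 0), VC(e5)=(0, 0, 2) under max, adds 1 for thr0 → (3, 0, 2)
e8, invoked 13, takes VC(e3)=(0, 0, 1), VC(e6)=(2, 2, 0) under max, adds 1 for thr1 → (2, 3, 1)
target: VC(e8) = (2, 3, 1)

(2, 3, 1)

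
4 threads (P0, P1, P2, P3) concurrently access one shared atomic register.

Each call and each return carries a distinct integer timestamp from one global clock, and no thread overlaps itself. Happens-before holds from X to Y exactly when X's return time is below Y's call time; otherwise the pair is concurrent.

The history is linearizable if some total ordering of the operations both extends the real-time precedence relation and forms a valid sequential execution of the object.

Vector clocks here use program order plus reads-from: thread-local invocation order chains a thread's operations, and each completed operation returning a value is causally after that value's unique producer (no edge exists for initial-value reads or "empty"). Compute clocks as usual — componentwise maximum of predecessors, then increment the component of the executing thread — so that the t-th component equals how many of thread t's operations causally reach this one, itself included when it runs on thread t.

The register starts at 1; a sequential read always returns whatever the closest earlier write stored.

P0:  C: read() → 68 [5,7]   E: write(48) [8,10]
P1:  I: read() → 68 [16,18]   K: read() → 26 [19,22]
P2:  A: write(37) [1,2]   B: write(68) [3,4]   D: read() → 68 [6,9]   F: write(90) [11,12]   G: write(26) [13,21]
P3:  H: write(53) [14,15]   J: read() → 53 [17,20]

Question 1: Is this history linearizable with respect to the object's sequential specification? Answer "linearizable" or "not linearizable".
not linearizable

through event 17 a valid linearization exists; event 18 (I responding at time 18) ends that
real-time-consistent orders of the 8 completed operations: 3 — all fail the atomic register replay
including or dropping the 2 pending operations (G, J) in any combination fails
for example A, B, C, D, E, F, H, I (pending dropped) fails at step 8: I read() → 68 is not legal there
for example A, B, C, E, D, F, H, I (pending dropped) fails at step 5: D read() → 68 is not legal there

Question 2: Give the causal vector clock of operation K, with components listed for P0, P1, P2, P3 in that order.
Answer: (0, 2, 5, 0)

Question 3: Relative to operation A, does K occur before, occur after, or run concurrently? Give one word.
Answer: after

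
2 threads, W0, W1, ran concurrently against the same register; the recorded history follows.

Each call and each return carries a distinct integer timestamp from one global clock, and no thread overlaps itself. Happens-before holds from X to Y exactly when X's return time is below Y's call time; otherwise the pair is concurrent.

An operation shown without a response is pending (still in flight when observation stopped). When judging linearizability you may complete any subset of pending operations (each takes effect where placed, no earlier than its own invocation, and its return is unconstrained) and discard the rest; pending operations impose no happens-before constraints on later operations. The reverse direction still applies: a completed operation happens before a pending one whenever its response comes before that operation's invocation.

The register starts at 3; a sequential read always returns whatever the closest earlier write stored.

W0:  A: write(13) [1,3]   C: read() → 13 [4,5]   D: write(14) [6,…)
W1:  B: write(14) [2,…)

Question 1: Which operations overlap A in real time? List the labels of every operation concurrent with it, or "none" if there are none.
A spans [1,3]; an op avoiding the whole window 1..3 is ordered, any other is concurrent
B [2,…): concurrent
C [4,5]: after
D [6,…): after

B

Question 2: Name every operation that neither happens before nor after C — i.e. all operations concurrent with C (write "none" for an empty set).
concurrent with C ([4,5]): every op whose interval crosses 4..5
A [1,3]: before
B [2,…): concurrent
D [6,…): after

B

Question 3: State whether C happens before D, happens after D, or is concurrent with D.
C spans [4,5], D spans [6,…)
resp(C)=5 < inv(D)=6

before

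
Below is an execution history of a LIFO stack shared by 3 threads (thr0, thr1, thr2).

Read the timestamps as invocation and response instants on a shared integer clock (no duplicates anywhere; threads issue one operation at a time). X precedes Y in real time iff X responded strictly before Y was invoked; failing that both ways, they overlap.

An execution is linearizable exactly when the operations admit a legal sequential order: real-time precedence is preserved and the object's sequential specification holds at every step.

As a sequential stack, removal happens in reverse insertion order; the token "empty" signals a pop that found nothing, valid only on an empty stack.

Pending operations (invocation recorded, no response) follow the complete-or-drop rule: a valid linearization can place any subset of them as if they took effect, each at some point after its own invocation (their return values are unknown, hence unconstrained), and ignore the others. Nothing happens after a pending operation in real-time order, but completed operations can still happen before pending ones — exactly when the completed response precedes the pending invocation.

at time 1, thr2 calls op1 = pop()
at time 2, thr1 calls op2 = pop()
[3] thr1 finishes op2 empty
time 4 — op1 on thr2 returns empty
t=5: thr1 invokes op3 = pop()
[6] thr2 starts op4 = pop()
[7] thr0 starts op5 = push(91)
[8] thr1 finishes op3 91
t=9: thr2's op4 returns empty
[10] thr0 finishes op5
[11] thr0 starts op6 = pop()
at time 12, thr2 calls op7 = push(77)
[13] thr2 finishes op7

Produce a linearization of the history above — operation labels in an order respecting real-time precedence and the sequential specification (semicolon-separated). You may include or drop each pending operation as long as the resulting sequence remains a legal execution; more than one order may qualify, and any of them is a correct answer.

op1; op2; op4; op5; op3; op6; op7

step 1: op1 pop() → empty — stack <>
step 2: op2 pop() → empty — stack <>
step 3: op4 pop() → empty — stack <>
step 4: op5 push(91) — stack <91>
step 5: op3 pop() → 91 — stack <>
step 6: op6 pop() (pending, included) — stack <>
step 7: op7 push(77) — stack <77>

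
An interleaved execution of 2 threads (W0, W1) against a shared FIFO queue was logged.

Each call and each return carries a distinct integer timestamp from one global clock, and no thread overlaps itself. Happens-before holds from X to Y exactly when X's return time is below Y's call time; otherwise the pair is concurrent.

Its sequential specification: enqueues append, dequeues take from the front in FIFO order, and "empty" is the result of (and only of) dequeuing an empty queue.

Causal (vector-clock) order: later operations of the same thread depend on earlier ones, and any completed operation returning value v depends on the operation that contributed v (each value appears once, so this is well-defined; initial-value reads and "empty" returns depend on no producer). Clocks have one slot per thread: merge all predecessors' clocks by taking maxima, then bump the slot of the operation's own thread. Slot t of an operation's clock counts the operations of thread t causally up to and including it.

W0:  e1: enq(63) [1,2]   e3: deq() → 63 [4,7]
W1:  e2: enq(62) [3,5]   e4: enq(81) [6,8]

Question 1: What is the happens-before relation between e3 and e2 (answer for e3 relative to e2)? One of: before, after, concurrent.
Answer: concurrent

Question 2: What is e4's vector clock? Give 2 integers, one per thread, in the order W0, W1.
Answer: (0, 2)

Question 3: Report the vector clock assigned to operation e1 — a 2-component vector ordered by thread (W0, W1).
Answer: (1, 0)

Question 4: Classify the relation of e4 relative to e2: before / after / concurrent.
Answer: after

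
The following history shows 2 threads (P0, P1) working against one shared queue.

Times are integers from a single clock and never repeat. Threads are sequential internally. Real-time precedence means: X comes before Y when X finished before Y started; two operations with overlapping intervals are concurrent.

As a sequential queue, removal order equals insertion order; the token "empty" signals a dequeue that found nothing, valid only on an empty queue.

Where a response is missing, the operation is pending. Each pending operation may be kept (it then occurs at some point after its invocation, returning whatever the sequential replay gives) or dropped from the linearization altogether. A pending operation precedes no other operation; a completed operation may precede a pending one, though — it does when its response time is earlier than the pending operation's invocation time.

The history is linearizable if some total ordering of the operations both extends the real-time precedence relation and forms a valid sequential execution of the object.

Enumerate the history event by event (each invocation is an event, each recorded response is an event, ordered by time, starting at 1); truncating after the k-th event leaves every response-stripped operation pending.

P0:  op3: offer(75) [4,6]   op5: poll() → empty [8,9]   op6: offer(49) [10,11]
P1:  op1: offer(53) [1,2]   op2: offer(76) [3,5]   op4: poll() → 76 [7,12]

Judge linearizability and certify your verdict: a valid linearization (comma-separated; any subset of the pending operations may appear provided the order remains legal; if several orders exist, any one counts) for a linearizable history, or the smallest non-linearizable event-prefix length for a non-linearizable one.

the violation lands at event 9, op5's response at time 9: events 1..8 linearize, events 1..9 do not
real-time-consistent orders of the 4 completed operations: 2 — all fail the queue replay
no escape via the 1 pending operation (op4): every completion choice fails
sample order op1, op2, op3, op5 (pending dropped) stalls at step 4 — op5 poll() → empty has no legal effect
sample order op1, op3, op2, op5 (pending dropped) stalls at step 4 — op5 poll() → empty has no legal effect

not linearizable — minimal violating prefix: 9 events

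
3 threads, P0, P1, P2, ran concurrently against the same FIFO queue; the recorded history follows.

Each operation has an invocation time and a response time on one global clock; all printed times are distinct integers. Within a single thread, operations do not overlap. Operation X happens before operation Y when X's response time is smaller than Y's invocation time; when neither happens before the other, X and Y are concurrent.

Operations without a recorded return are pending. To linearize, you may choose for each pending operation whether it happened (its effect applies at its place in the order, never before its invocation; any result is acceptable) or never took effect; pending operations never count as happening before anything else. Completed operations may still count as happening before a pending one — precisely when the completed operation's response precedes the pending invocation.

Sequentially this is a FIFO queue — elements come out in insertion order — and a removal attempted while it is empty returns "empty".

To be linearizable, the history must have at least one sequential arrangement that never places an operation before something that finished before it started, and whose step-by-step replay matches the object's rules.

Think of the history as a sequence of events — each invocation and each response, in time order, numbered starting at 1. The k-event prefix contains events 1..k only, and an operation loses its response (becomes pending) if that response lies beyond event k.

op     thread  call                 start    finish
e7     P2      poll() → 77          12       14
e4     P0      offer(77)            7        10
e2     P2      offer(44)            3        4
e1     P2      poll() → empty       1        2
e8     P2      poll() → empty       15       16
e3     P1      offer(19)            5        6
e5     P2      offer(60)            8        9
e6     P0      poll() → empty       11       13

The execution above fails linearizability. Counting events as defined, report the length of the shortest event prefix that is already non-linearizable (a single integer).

13

events 1..12 are still linearizable — one witness is e1, e2, e3, e4, e5:
1. e1 poll() → empty, leaving queue <>
2. e2 offer(44), leaving queue <44>
3. e3 offer(19), leaving queue <44,19>
4. e4 offer(77), leaving queue <44,19,77>
5. e5 offer(60), leaving queue <44,19,77,60>
include event 13 — e6 responding at 13 — and every candidate order breaks
including or dropping the 1 pending operation (e7) in any combination fails
for example e1, e2, e3, e4, e5, e6 (pending dropped) fails at step 6: e6 poll() → empty is not legal there
for example e1, e2, e3, e5, e4, e6 (pending dropped) fails at step 6: e6 poll() → empty is not legal there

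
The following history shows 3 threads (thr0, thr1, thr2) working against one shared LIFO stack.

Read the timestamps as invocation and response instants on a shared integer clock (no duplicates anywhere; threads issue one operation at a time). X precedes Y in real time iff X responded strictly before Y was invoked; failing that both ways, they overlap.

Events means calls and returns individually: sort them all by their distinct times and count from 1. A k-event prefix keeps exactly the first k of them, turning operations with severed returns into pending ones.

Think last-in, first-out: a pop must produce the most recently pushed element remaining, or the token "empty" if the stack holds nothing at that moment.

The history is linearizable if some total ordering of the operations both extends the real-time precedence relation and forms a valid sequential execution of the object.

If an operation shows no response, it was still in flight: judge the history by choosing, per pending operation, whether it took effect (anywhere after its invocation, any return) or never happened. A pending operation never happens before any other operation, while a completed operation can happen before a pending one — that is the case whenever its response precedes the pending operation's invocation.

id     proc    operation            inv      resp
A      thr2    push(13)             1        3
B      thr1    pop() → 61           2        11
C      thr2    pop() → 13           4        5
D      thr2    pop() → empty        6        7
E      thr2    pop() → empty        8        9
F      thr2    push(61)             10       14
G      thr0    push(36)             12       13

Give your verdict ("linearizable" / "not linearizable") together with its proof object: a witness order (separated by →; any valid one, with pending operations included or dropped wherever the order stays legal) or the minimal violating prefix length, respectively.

linearizable — witness: A → C → D → E → F → B → G

after step 1 (A push(13)): stack <13>
after step 2 (C pop() → 13): stack <>
after step 3 (D pop() → empty): stack <>
after step 4 (E pop() → empty): stack <>
after step 5 (F push(61)): stack <61>
after step 6 (B pop() → 61): stack <>
after step 7 (G push(36)): stack <36>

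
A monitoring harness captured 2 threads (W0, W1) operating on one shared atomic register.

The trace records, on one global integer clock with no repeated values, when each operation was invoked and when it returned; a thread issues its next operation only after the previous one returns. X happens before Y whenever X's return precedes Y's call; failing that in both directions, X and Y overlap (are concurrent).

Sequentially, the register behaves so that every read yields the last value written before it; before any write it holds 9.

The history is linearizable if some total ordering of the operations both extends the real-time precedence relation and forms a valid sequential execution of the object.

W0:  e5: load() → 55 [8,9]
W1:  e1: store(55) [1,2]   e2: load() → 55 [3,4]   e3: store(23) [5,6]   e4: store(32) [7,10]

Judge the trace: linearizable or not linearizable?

events 1..8 are fine; event 9 — the response of e5 at time 9 — makes the prefix non-linearizable
a single order respects real time; the 4 completed atomic register operations fail replay along it
no completion choice of the 1 pending operation (e4) rescues it — every subset was tried
e.g. e1, e2, e3, e5 (pending dropped): illegal at step 4, since e5 load() → 55 cannot apply there

not linearizable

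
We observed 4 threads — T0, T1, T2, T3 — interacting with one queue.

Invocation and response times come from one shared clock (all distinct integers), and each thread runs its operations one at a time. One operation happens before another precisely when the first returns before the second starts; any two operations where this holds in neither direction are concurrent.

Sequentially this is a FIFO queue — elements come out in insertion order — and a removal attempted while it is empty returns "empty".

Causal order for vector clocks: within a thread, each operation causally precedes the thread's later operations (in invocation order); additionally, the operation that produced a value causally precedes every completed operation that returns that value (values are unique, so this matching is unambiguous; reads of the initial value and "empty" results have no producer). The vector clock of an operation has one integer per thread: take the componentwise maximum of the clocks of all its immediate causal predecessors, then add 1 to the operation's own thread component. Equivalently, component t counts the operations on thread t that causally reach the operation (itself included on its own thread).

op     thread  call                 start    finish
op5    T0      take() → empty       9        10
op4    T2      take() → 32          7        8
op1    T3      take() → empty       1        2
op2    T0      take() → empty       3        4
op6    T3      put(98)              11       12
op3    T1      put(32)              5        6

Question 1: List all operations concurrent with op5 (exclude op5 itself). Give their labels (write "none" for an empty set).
none

op5 runs from 9 to 10; window-overlapping ops are concurrent
op1 [1,2]: before
op2 [3,4]: before
op3 [5,6]: before
op4 [7,8]: before
op6 [11,12]: after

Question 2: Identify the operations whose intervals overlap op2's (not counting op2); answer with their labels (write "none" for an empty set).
none

concurrent with op2 ([3,4]): every op whose interval crosses 3..4
op1 [1,2]: before
op3 [5,6]: after
op4 [7,8]: after
op5 [9,10]: after
op6 [11,12]: after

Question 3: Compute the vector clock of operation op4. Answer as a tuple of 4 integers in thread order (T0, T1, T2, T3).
(0, 1, 1, 0)

VC(op1, invoked at 1): no causal predecessors; +1 on T3 → (0, 0, 0, 1)
VC(op3, invoked at 5): no causal predecessors; +1 on T1 → (0, 1, 0, 0)
VC(op2, invoked at 3): no causal predecessors; +1 on T0 → (1, 0, 0, 0)
invoked at 11, op6 merges VC(op1)=(0, 0, 0, 1) and bumps T3's slot → (0, 0, 0, 2)
invoked at 7, op4 merges VC(op3)=(0, 1, 0, 0) and bumps T2's slot → (0, 1, 1, 0)
invoked at 9, op5 merges VC(op2)=(1, 0, 0, 0) and bumps T0's slot → (2, 0, 0, 0)
target: VC(op4) = (0, 1, 1, 0)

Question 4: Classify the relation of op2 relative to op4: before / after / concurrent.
before

op2 spans [3,4], op4 spans [7,8]
resp(op2)=4 < inv(op4)=7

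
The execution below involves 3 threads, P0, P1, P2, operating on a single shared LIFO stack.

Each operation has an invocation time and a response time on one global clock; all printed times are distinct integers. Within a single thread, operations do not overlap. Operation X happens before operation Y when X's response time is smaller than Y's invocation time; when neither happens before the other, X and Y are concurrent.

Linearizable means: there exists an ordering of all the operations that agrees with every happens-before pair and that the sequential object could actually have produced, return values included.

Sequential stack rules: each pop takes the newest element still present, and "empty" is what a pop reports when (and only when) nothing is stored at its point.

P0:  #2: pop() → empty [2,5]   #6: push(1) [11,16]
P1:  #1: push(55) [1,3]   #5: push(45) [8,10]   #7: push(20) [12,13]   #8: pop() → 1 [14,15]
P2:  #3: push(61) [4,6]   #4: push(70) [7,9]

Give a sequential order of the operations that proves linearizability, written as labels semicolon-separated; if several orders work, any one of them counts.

#2; #1; #3; #4; #5; #7; #6; #8

after step 1 (#2 pop() → empty): stack <>
after step 2 (#1 push(55)): stack <55>
after step 3 (#3 push(61)): stack <55,61>
after step 4 (#4 push(70)): stack <55,61,70>
after step 5 (#5 push(45)): stack <55,61,70,45>
after step 6 (#7 push(20)): stack <55,61,70,45,20>
after step 7 (#6 push(1)): stack <55,61,70,45,20,1>
after step 8 (#8 pop() → 1): stack <55,61,70,45,20>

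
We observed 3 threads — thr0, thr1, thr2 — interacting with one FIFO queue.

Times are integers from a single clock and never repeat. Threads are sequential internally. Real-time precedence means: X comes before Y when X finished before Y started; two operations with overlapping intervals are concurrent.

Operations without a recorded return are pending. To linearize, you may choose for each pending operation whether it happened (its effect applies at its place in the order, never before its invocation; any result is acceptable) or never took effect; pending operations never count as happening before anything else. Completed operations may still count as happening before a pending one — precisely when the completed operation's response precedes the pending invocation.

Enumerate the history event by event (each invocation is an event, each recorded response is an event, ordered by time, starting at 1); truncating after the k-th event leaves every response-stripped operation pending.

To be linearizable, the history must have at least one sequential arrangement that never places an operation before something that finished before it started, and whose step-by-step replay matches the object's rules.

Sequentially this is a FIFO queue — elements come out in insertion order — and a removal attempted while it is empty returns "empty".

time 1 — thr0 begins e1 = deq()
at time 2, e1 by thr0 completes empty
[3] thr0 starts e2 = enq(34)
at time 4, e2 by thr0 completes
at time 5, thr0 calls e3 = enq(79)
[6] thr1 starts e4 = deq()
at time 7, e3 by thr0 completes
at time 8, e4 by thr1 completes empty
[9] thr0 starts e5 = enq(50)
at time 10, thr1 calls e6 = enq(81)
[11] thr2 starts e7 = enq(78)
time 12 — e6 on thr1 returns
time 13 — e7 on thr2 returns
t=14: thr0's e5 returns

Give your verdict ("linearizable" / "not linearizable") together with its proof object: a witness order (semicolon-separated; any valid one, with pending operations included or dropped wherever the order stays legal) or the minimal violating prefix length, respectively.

not linearizable — minimal violating prefix: 8 events

events 1..7 are fine; event 8 — the response of e4 at time 8 — makes the prefix non-linearizable
all 2 real-time-respecting orders fail — 4 completed FIFO queue operations, no legal replay
for example e1, e2, e3, e4 fails at step 4: e4 deq() → empty is not legal there
for example e1, e2, e4, e3 fails at step 3: e4 deq() → empty is not legal there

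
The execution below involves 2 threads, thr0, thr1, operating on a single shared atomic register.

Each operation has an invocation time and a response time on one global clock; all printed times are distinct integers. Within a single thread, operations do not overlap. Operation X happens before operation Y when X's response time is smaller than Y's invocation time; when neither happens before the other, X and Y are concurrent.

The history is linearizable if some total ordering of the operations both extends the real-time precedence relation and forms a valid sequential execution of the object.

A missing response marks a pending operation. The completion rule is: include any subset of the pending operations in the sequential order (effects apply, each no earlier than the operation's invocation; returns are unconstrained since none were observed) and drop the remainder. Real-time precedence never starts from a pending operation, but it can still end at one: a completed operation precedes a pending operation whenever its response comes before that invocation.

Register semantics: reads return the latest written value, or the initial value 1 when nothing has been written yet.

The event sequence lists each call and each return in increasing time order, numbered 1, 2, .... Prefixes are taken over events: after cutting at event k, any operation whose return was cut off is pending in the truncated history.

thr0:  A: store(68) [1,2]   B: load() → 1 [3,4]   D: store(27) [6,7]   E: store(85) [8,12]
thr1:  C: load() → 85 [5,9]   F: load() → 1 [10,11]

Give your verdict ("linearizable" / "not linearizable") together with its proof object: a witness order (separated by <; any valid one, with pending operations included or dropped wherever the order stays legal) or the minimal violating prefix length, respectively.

not linearizable — minimal violating prefix: 4 events

cut after 3 events: linearizable; cut after 4 events (B responds, time 4): not linearizable
a single order respects real time; the 2 completed atomic register operations fail replay along it
one such order, A, B, breaks at step 2 where B load() → 1 is illegal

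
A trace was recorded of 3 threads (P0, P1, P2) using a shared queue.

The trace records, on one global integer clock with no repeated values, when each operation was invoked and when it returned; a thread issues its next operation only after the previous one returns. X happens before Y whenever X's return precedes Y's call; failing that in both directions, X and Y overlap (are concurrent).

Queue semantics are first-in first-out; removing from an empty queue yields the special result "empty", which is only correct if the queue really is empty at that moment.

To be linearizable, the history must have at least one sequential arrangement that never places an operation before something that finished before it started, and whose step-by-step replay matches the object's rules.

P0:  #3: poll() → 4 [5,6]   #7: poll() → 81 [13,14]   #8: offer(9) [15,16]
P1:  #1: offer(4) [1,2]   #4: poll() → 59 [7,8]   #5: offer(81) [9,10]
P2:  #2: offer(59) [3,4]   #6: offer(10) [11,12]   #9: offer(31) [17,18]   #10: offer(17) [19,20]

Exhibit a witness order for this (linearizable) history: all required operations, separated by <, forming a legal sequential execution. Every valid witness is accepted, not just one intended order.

step 1: #1 offer(4) — queue <4>
step 2: #2 offer(59) — queue <4,59>
step 3: #3 poll() → 4 — queue <59>
step 4: #4 poll() → 59 — queue <>
step 5: #5 offer(81) — queue <81>
step 6: #6 offer(10) — queue <81,10>
step 7: #7 poll() → 81 — queue <10>
step 8: #8 offer(9) — queue <10,9>
step 9: #9 offer(31) — queue <10,9,31>
step 10: #10 offer(17) — queue <10,9,31,17>

#1 < #2 < #3 < #4 < #5 < #6 < #7 < #8 < #9 < #10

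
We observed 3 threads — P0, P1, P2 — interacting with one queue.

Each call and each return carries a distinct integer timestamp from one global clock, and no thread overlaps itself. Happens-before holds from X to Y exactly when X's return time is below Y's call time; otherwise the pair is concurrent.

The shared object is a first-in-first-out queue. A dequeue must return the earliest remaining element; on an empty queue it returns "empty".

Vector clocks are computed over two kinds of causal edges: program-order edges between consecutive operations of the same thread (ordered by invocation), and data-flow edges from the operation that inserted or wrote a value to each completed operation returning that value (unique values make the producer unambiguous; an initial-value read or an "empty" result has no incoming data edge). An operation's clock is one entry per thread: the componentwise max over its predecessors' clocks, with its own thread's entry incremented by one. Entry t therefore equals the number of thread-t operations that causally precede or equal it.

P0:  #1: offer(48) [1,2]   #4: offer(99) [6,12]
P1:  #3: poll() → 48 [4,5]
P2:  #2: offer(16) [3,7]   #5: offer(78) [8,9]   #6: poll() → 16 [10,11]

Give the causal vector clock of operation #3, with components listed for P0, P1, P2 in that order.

(1, 1, 0)

VC(#2, invoked at 3): no causal predecessors; +1 on P2 → (0, 0, 1)
VC(#1, invoked at 1): no causal predecessors; +1 on P0 → (1, 0, 0)
merge at #5 (invoked 8): VC(#2)=(0, 0, 1), own-thread bump on P2 → (0, 0, 2)
merge at #3 (invoked 4): VC(#1)=(1, 0, 0), own-thread bump on P1 → (1, 1, 0)
merge at #4 (invoked 6): VC(#1)=(1, 0, 0), own-thread bump on P0 → (2, 0, 0)
merge at #6 (invoked 10): VC(#2)=(0, 0, 1), VC(#5)=(0, 0, 2), own-thread bump on P2 → (0, 0, 3)
target: VC(#3) = (1, 1, 0)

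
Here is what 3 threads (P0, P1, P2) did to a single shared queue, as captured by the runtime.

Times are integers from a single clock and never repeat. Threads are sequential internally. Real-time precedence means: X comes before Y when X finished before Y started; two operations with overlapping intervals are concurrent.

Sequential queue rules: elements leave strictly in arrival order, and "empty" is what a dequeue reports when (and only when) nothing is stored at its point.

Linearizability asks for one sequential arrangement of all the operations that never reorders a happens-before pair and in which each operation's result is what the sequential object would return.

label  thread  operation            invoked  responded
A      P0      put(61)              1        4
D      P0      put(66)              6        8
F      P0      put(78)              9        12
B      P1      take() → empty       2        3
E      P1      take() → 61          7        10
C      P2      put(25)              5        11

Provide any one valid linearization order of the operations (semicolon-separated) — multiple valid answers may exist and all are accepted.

B; A; C; D; E; F

step 1: B take() → empty — queue <>
step 2: A put(61) — queue <61>
step 3: C put(25) — queue <61,25>
step 4: D put(66) — queue <61,25,66>
step 5: E take() → 61 — queue <25,66>
step 6: F put(78) — queue <25,66,78>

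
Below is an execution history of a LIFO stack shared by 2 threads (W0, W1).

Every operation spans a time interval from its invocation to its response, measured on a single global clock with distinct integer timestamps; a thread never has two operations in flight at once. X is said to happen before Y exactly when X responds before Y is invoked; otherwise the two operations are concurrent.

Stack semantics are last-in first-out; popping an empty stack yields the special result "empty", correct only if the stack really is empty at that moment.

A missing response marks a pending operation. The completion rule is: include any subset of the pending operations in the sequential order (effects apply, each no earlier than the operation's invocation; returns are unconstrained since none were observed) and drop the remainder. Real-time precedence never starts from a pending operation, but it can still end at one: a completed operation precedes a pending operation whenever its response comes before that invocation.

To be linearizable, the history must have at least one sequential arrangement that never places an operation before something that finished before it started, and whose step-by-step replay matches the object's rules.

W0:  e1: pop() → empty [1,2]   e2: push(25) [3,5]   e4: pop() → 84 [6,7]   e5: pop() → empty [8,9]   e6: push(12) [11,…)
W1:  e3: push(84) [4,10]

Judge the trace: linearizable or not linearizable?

not linearizable

already the first 9 events (up to e5's response at time 9) admit no linearization; the first 8 still do
one real-time candidate order over the 4 completed operations — the LIFO stack replay rejects it
completion choices over the 1 pending operation (e3) were checked; none helps
take e1, e2, e4, e5 (pending dropped): step 3 already fails, because e4 pop() → 84 cannot occur there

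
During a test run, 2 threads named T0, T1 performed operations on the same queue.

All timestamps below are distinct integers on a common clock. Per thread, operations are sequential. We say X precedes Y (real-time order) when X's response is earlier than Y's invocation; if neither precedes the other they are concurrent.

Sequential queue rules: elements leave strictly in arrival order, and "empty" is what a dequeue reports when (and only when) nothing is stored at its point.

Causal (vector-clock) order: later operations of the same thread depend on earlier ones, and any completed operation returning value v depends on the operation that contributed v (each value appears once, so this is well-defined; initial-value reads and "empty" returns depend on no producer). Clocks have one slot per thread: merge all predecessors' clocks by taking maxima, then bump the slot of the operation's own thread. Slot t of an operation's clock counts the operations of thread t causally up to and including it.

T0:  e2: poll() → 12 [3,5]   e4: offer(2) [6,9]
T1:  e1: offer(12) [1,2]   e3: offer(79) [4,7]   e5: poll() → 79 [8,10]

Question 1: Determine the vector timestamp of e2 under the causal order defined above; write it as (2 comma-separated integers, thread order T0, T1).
(1, 1)

invoked at 1, e1 has no predecessors; its own T1 bump gives (0, 1)
merge at e3 (invoked 4): VC(e1)=(0, 1), own-thread bump on T1 → (0, 2)
merge at e2 (invoked 3): VC(e1)=(0, 1), own-thread bump on T0 → (1, 1)
merge at e5 (invoked 8): VC(e3)=(0, 2), own-thread bump on T1 → (0, 3)
merge at e4 (invoked 6): VC(e2)=(1, 1), own-thread bump on T0 → (2, 1)
target: VC(e2) = (1, 1)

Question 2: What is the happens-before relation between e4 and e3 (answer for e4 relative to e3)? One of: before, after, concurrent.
concurrent

e4 spans [6,9], e3 spans [4,7]
the intervals overlap in both directions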